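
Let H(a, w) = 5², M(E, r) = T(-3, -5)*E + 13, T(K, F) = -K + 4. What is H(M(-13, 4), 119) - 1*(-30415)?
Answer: 30440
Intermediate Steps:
T(K, F) = 4 - K
M(E, r) = 13 + 7*E (M(E, r) = (4 - 1*(-3))*E + 13 = (4 + 3)*E + 13 = 7*E + 13 = 13 + 7*E)
H(a, w) = 25
H(M(-13, 4), 119) - 1*(-30415) = 25 - 1*(-30415) = 25 + 30415 = 30440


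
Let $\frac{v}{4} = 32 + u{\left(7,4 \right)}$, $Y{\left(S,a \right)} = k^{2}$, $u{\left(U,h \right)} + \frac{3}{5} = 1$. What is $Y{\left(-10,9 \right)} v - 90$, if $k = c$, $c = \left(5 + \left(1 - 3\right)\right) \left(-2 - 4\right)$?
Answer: $\frac{209502}{5} \approx 41900.0$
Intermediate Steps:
$c = -18$ ($c = \left(5 - 2\right) \left(-6\right) = 3 \left(-6\right) = -18$)
$u{\left(U,h \right)} = \frac{2}{5}$ ($u{\left(U,h \right)} = - \frac{3}{5} + 1 = \frac{2}{5}$)
$k = -18$
$Y{\left(S,a \right)} = 324$ ($Y{\left(S,a \right)} = \left(-18\right)^{2} = 324$)
$v = \frac{648}{5}$ ($v = 4 \left(32 + \frac{2}{5}\right) = 4 \cdot \frac{162}{5} = \frac{648}{5} \approx 129.6$)
$Y{\left(-10,9 \right)} v - 90 = 324 \cdot \frac{648}{5} - 90 = \frac{209952}{5} - 90 = \frac{209502}{5}$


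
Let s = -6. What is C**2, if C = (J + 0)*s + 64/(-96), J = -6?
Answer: 11236/9 ≈ 1248.4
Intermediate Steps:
C = 106/3 (C = (-6 + 0)*(-6) + 64/(-96) = -6*(-6) + 64*(-1/96) = 36 - 2/3 = 106/3 ≈ 35.333)
C**2 = (106/3)**2 = 11236/9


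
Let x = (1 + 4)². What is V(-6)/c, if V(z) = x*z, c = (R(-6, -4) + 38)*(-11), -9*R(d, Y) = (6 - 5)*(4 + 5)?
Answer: 150/407 ≈ 0.36855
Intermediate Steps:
R(d, Y) = -1 (R(d, Y) = -(6 - 5)*(4 + 5)/9 = -9/9 = -⅑*9 = -1)
c = -407 (c = (-1 + 38)*(-11) = 37*(-11) = -407)
x = 25 (x = 5² = 25)
V(z) = 25*z
V(-6)/c = (25*(-6))/(-407) = -150*(-1/407) = 150/407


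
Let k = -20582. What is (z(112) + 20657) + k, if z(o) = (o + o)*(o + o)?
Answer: 50251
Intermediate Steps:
z(o) = 4*o² (z(o) = (2*o)*(2*o) = 4*o²)
(z(112) + 20657) + k = (4*112² + 20657) - 20582 = (4*12544 + 20657) - 20582 = (50176 + 20657) - 20582 = 70833 - 20582 = 50251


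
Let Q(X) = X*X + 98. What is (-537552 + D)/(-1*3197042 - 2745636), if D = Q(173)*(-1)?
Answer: 567579/5942678 ≈ 0.095509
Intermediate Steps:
Q(X) = 98 + X² (Q(X) = X² + 98 = 98 + X²)
D = -30027 (D = (98 + 173²)*(-1) = (98 + 29929)*(-1) = 30027*(-1) = -30027)
(-537552 + D)/(-1*3197042 - 2745636) = (-537552 - 30027)/(-1*3197042 - 2745636) = -567579/(-3197042 - 2745636) = -567579/(-5942678) = -567579*(-1/5942678) = 567579/5942678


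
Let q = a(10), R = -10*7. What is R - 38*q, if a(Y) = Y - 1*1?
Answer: -412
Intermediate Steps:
R = -70
a(Y) = -1 + Y (a(Y) = Y - 1 = -1 + Y)
q = 9 (q = -1 + 10 = 9)
R - 38*q = -70 - 38*9 = -70 - 342 = -412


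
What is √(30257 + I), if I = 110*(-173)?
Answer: √11227 ≈ 105.96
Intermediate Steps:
I = -19030
√(30257 + I) = √(30257 - 19030) = √11227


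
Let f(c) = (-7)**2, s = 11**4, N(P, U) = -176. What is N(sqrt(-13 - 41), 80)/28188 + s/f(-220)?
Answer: 103172971/345303 ≈ 298.79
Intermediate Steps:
s = 14641
f(c) = 49
N(sqrt(-13 - 41), 80)/28188 + s/f(-220) = -176/28188 + 14641/49 = -176*1/28188 + 14641*(1/49) = -44/7047 + 14641/49 = 103172971/345303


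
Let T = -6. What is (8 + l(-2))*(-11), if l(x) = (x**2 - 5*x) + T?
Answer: -176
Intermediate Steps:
l(x) = -6 + x**2 - 5*x (l(x) = (x**2 - 5*x) - 6 = -6 + x**2 - 5*x)
(8 + l(-2))*(-11) = (8 + (-6 + (-2)**2 - 5*(-2)))*(-11) = (8 + (-6 + 4 + 10))*(-11) = (8 + 8)*(-11) = 16*(-11) = -176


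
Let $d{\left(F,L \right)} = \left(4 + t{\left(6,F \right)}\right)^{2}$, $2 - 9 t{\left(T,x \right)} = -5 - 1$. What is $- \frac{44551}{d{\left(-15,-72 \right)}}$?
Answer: $- \frac{3608631}{1936} \approx -1864.0$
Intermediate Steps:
$t{\left(T,x \right)} = \frac{8}{9}$ ($t{\left(T,x \right)} = \frac{2}{9} - \frac{-5 - 1}{9} = \frac{2}{9} - - \frac{2}{3} = \frac{2}{9} + \frac{2}{3} = \frac{8}{9}$)
$d{\left(F,L \right)} = \frac{1936}{81}$ ($d{\left(F,L \right)} = \left(4 + \frac{8}{9}\right)^{2} = \left(\frac{44}{9}\right)^{2} = \frac{1936}{81}$)
$- \frac{44551}{d{\left(-15,-72 \right)}} = - \frac{44551}{\frac{1936}{81}} = \left(-44551\right) \frac{81}{1936} = - \frac{3608631}{1936}$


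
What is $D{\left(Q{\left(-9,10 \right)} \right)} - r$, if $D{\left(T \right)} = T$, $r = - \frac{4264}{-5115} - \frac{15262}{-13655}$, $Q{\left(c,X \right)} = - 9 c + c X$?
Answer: $- \frac{30595919}{2793813} \approx -10.951$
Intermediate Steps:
$Q{\left(c,X \right)} = - 9 c + X c$
$r = \frac{5451602}{2793813}$ ($r = \left(-4264\right) \left(- \frac{1}{5115}\right) - - \frac{15262}{13655} = \frac{4264}{5115} + \frac{15262}{13655} = \frac{5451602}{2793813} \approx 1.9513$)
$D{\left(Q{\left(-9,10 \right)} \right)} - r = - 9 \left(-9 + 10\right) - \frac{5451602}{2793813} = \left(-9\right) 1 - \frac{5451602}{2793813} = -9 - \frac{5451602}{2793813} = - \frac{30595919}{2793813}$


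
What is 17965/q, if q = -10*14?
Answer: -3593/28 ≈ -128.32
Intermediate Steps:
q = -140
17965/q = 17965/(-140) = -1/140*17965 = -3593/28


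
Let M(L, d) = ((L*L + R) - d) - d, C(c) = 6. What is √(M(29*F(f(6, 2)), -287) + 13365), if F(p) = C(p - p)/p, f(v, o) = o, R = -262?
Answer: √21246 ≈ 145.76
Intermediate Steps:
F(p) = 6/p
M(L, d) = -262 + L² - 2*d (M(L, d) = ((L*L - 262) - d) - d = ((L² - 262) - d) - d = ((-262 + L²) - d) - d = (-262 + L² - d) - d = -262 + L² - 2*d)
√(M(29*F(f(6, 2)), -287) + 13365) = √((-262 + (29*(6/2))² - 2*(-287)) + 13365) = √((-262 + (29*(6*(½)))² + 574) + 13365) = √((-262 + (29*3)² + 574) + 13365) = √((-262 + 87² + 574) + 13365) = √((-262 + 7569 + 574) + 13365) = √(7881 + 13365) = √21246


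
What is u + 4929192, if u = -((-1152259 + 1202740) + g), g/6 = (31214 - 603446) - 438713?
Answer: 10944381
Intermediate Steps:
g = -6065670 (g = 6*((31214 - 603446) - 438713) = 6*(-572232 - 438713) = 6*(-1010945) = -6065670)
u = 6015189 (u = -((-1152259 + 1202740) - 6065670) = -(50481 - 6065670) = -1*(-6015189) = 6015189)
u + 4929192 = 6015189 + 4929192 = 10944381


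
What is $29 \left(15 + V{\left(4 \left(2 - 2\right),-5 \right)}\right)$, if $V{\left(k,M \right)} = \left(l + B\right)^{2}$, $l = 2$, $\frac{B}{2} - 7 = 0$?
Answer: $7859$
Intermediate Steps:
$B = 14$ ($B = 14 + 2 \cdot 0 = 14 + 0 = 14$)
$V{\left(k,M \right)} = 256$ ($V{\left(k,M \right)} = \left(2 + 14\right)^{2} = 16^{2} = 256$)
$29 \left(15 + V{\left(4 \left(2 - 2\right),-5 \right)}\right) = 29 \left(15 + 256\right) = 29 \cdot 271 = 7859$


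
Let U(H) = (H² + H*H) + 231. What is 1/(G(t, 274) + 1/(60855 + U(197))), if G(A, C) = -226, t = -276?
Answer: -138704/31347103 ≈ -0.0044248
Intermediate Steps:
U(H) = 231 + 2*H² (U(H) = (H² + H²) + 231 = 2*H² + 231 = 231 + 2*H²)
1/(G(t, 274) + 1/(60855 + U(197))) = 1/(-226 + 1/(60855 + (231 + 2*197²))) = 1/(-226 + 1/(60855 + (231 + 2*38809))) = 1/(-226 + 1/(60855 + (231 + 77618))) = 1/(-226 + 1/(60855 + 77849)) = 1/(-226 + 1/138704) = 1/(-31347103/138704) = -138704/31347103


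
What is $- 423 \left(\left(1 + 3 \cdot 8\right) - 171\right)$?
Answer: $61758$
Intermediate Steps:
$- 423 \left(\left(1 + 3 \cdot 8\right) - 171\right) = - 423 \left(\left(1 + 24\right) - 171\right) = - 423 \left(25 - 171\right) = \left(-423\right) \left(-146\right) = 61758$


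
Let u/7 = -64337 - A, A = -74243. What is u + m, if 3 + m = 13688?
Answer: 83027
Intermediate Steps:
m = 13685 (m = -3 + 13688 = 13685)
u = 69342 (u = 7*(-64337 - 1*(-74243)) = 7*(-64337 + 74243) = 7*9906 = 69342)
u + m = 69342 + 13685 = 83027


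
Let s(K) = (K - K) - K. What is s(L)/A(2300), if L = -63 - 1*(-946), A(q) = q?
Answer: -883/2300 ≈ -0.38391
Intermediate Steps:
L = 883 (L = -63 + 946 = 883)
s(K) = -K (s(K) = 0 - K = -K)
s(L)/A(2300) = -1*883/2300 = -883*1/2300 = -883/2300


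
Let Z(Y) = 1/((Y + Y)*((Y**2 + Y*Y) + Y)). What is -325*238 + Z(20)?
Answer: -2537079999/32800 ≈ -77350.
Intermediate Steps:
Z(Y) = 1/(2*Y*(Y + 2*Y**2)) (Z(Y) = 1/(((2*Y))*((Y**2 + Y**2) + Y)) = (1/(2*Y))/(2*Y**2 + Y) = (1/(2*Y))/(Y + 2*Y**2) = 1/(2*Y*(Y + 2*Y**2)))
-325*238 + Z(20) = -325*238 + (1/2)/(20**2*(1 + 2*20)) = -77350 + (1/2)*(1/400)/(1 + 40) = -77350 + (1/2)*(1/400)/41 = -77350 + (1/2)*(1/400)*(1/41) = -77350 + 1/32800 = -2537079999/32800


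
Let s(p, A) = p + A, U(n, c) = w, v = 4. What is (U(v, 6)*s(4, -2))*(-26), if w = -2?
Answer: 104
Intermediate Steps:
U(n, c) = -2
s(p, A) = A + p
(U(v, 6)*s(4, -2))*(-26) = -2*(-2 + 4)*(-26) = -2*2*(-26) = -4*(-26) = 104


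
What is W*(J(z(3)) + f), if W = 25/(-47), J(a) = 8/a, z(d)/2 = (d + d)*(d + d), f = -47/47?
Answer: 200/423 ≈ 0.47281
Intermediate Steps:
f = -1 (f = -47*1/47 = -1)
z(d) = 8*d² (z(d) = 2*((d + d)*(d + d)) = 2*((2*d)*(2*d)) = 2*(4*d²) = 8*d²)
W = -25/47 (W = 25*(-1/47) = -25/47 ≈ -0.53191)
W*(J(z(3)) + f) = -25*(8/((8*3²)) - 1)/47 = -25*(8/((8*9)) - 1)/47 = -25*(8/72 - 1)/47 = -25*(8*(1/72) - 1)/47 = -25*(⅑ - 1)/47 = -25/47*(-8/9) = 200/423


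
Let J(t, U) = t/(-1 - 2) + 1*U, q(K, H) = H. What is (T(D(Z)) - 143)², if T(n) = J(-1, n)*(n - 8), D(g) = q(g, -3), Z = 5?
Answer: 116281/9 ≈ 12920.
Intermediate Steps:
D(g) = -3
J(t, U) = U - t/3 (J(t, U) = t/(-3) + U = -t/3 + U = U - t/3)
T(n) = (-8 + n)*(⅓ + n) (T(n) = (n - ⅓*(-1))*(n - 8) = (n + ⅓)*(-8 + n) = (⅓ + n)*(-8 + n) = (-8 + n)*(⅓ + n))
(T(D(Z)) - 143)² = ((1 + 3*(-3))*(-8 - 3)/3 - 143)² = ((⅓)*(1 - 9)*(-11) - 143)² = ((⅓)*(-8)*(-11) - 143)² = (88/3 - 143)² = (-341/3)² = 116281/9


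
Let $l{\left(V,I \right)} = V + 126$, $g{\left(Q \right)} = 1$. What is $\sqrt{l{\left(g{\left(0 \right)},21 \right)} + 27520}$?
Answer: $\sqrt{27647} \approx 166.27$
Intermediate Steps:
$l{\left(V,I \right)} = 126 + V$
$\sqrt{l{\left(g{\left(0 \right)},21 \right)} + 27520} = \sqrt{\left(126 + 1\right) + 27520} = \sqrt{127 + 27520} = \sqrt{27647}$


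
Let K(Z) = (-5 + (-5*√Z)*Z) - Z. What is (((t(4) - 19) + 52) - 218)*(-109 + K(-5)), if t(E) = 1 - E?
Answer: 20492 - 4700*I*√5 ≈ 20492.0 - 10510.0*I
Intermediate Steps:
K(Z) = -5 - Z - 5*Z^(3/2) (K(Z) = (-5 - 5*Z^(3/2)) - Z = -5 - Z - 5*Z^(3/2))
(((t(4) - 19) + 52) - 218)*(-109 + K(-5)) = ((((1 - 1*4) - 19) + 52) - 218)*(-109 + (-5 - 1*(-5) - (-25)*I*√5)) = ((((1 - 4) - 19) + 52) - 218)*(-109 + (-5 + 5 - (-25)*I*√5)) = (((-3 - 19) + 52) - 218)*(-109 + (-5 + 5 + 25*I*√5)) = ((-22 + 52) - 218)*(-109 + 25*I*√5) = (30 - 218)*(-109 + 25*I*√5) = -188*(-109 + 25*I*√5) = 20492 - 4700*I*√5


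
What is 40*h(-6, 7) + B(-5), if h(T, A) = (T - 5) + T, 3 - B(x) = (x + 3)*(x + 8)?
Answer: -671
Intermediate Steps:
B(x) = 3 - (3 + x)*(8 + x) (B(x) = 3 - (x + 3)*(x + 8) = 3 - (3 + x)*(8 + x))
h(T, A) = -5 + 2*T (h(T, A) = (-5 + T) + T = -5 + 2*T)
40*h(-6, 7) + B(-5) = 40*(-5 + 2*(-6)) + (-21 - 1*(-5)² - 11*(-5)) = 40*(-5 - 12) + (-21 - 1*25 + 55) = 40*(-17) + (-21 - 25 + 55) = -680 + 9 = -671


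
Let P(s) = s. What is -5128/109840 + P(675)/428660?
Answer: -26550331/588550180 ≈ -0.045111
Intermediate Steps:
-5128/109840 + P(675)/428660 = -5128/109840 + 675/428660 = -5128*1/109840 + 675*(1/428660) = -641/13730 + 135/85732 = -26550331/588550180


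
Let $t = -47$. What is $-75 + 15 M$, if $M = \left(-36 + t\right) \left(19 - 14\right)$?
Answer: $-6300$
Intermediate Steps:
$M = -415$ ($M = \left(-36 - 47\right) \left(19 - 14\right) = \left(-83\right) 5 = -415$)
$-75 + 15 M = -75 + 15 \left(-415\right) = -75 - 6225 = -6300$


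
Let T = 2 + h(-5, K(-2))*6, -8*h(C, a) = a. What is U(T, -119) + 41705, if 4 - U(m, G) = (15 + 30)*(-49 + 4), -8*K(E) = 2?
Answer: 43734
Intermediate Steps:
K(E) = -1/4 (K(E) = -1/8*2 = -1/4)
h(C, a) = -a/8
T = 35/16 (T = 2 - 1/8*(-1/4)*6 = 2 + (1/32)*6 = 2 + 3/16 = 35/16 ≈ 2.1875)
U(m, G) = 2029 (U(m, G) = 4 - (15 + 30)*(-49 + 4) = 4 - 45*(-45) = 4 - 1*(-2025) = 4 + 2025 = 2029)
U(T, -119) + 41705 = 2029 + 41705 = 43734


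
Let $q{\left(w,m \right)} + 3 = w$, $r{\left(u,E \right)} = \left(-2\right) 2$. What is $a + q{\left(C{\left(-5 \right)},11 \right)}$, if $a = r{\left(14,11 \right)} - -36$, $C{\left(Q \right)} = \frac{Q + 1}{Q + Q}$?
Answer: $\frac{147}{5} \approx 29.4$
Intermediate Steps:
$r{\left(u,E \right)} = -4$
$C{\left(Q \right)} = \frac{1 + Q}{2 Q}$
$q{\left(w,m \right)} = -3 + w$
$a = 32$ ($a = -4 - -36 = -4 + 36 = 32$)
$a + q{\left(C{\left(-5 \right)},11 \right)} = 32 - \left(3 - \frac{1 - 5}{2 \left(-5\right)}\right) = 32 - \left(3 + \frac{1}{10} \left(-4\right)\right) = 32 + \left(-3 + \frac{2}{5}\right) = 32 - \frac{13}{5} = \frac{147}{5}$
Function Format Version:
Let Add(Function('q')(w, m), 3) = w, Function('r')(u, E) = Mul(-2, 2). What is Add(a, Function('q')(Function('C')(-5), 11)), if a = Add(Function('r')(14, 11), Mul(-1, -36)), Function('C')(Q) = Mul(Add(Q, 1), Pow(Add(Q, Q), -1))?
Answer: Rational(147, 5) ≈ 29.400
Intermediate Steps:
Function('r')(u, E) = -4
Function('C')(Q) = Mul(Rational(1, 2), Pow(Q, -1), Add(1, Q)) (Function('C')(Q) = Mul(Add(1, Q), Pow(Mul(2, Q), -1)) = Mul(Add(1, Q), Mul(Rational(1, 2), Pow(Q, -1))) = Mul(Rational(1, 2), Pow(Q, -1), Add(1, Q)))
Function('q')(w, m) = Add(-3, w)
a = 32 (a = Add(-4, Mul(-1, -36)) = Add(-4, 36) = 32)
Add(a, Function('q')(Function('C')(-5), 11)) = Add(32, Add(-3, Mul(Rational(1, 2), Pow(-5, -1), Add(1, -5)))) = Add(32, Add(-3, Mul(Rational(1, 2), Rational(-1, 5), -4))) = Add(32, Add(-3, Rational(2, 5))) = Add(32, Rational(-13, 5)) = Rational(147, 5)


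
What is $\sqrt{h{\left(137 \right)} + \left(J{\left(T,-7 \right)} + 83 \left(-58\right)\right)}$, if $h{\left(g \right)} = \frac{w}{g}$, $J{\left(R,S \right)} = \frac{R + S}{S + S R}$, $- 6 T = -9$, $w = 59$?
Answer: $\frac{i \sqrt{110666480610}}{4795} \approx 69.378 i$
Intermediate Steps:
$T = \frac{3}{2}$ ($T = \left(- \frac{1}{6}\right) \left(-9\right) = \frac{3}{2} \approx 1.5$)
$J{\left(R,S \right)} = \frac{R + S}{S + R S}$
$h{\left(g \right)} = \frac{59}{g}$
$\sqrt{h{\left(137 \right)} + \left(J{\left(T,-7 \right)} + 83 \left(-58\right)\right)} = \sqrt{\frac{59}{137} + \left(\frac{\frac{3}{2} - 7}{\left(-7\right) \left(1 + \frac{3}{2}\right)} + 83 \left(-58\right)\right)} = \sqrt{59 \cdot \frac{1}{137} - \left(4814 + \frac{1}{7} \frac{1}{\frac{5}{2}} \left(- \frac{11}{2}\right)\right)} = \sqrt{\frac{59}{137} - \left(4814 + \frac{2}{35} \left(- \frac{11}{2}\right)\right)} = \sqrt{\frac{59}{137} + \left(\frac{11}{35} - 4814\right)} = \sqrt{\frac{59}{137} - \frac{168479}{35}} = \sqrt{- \frac{23079558}{4795}} = \frac{i \sqrt{110666480610}}{4795}$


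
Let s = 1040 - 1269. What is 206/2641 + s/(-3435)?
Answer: 5731/39615 ≈ 0.14467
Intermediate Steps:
s = -229
206/2641 + s/(-3435) = 206/2641 - 229/(-3435) = 206*(1/2641) - 229*(-1/3435) = 206/2641 + 1/15 = 5731/39615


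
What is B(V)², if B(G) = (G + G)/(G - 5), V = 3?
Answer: 9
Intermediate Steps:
B(G) = 2*G/(-5 + G) (B(G) = (2*G)/(-5 + G) = 2*G/(-5 + G))
B(V)² = (2*3/(-5 + 3))² = (2*3/(-2))² = (2*3*(-½))² = (-3)² = 9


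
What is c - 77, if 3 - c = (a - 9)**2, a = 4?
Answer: -99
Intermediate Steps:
c = -22 (c = 3 - (4 - 9)**2 = 3 - 1*(-5)**2 = 3 - 1*25 = 3 - 25 = -22)
c - 77 = -22 - 77 = -99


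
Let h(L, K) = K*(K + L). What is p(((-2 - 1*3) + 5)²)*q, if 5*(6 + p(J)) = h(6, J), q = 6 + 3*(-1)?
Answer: -18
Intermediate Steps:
q = 3 (q = 6 - 3 = 3)
p(J) = -6 + J*(6 + J)/5 (p(J) = -6 + (J*(J + 6))/5 = -6 + (J*(6 + J))/5 = -6 + J*(6 + J)/5)
p(((-2 - 1*3) + 5)²)*q = (-6 + ((-2 - 1*3) + 5)²*(6 + ((-2 - 1*3) + 5)²)/5)*3 = (-6 + ((-2 - 3) + 5)²*(6 + ((-2 - 3) + 5)²)/5)*3 = (-6 + (-5 + 5)²*(6 + (-5 + 5)²)/5)*3 = (-6 + (⅕)*0²*(6 + 0²))*3 = (-6 + (⅕)*0*(6 + 0))*3 = (-6 + (⅕)*0*6)*3 = (-6 + 0)*3 = -6*3 = -18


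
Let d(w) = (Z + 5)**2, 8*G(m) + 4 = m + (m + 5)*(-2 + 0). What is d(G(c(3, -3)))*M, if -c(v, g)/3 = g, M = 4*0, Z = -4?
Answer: 0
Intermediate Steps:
M = 0
c(v, g) = -3*g
G(m) = -7/4 - m/8 (G(m) = -1/2 + (m + (m + 5)*(-2 + 0))/8 = -1/2 + (m + (5 + m)*(-2))/8 = -1/2 + (m + (-10 - 2*m))/8 = -1/2 + (-10 - m)/8 = -1/2 + (-5/4 - m/8) = -7/4 - m/8)
d(w) = 1 (d(w) = (-4 + 5)**2 = 1**2 = 1)
d(G(c(3, -3)))*M = 1*0 = 0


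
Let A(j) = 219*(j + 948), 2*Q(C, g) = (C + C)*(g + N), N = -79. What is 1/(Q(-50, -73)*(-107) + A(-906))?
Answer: -1/804002 ≈ -1.2438e-6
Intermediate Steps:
Q(C, g) = C*(-79 + g) (Q(C, g) = ((C + C)*(g - 79))/2 = ((2*C)*(-79 + g))/2 = (2*C*(-79 + g))/2 = C*(-79 + g))
A(j) = 207612 + 219*j (A(j) = 219*(948 + j) = 207612 + 219*j)
1/(Q(-50, -73)*(-107) + A(-906)) = 1/(-50*(-79 - 73)*(-107) + (207612 + 219*(-906))) = 1/(-50*(-152)*(-107) + (207612 - 198414)) = 1/(7600*(-107) + 9198) = 1/(-813200 + 9198) = 1/(-804002) = -1/804002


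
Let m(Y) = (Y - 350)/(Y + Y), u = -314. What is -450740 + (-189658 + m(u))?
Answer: -100542320/157 ≈ -6.4040e+5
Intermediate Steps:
m(Y) = (-350 + Y)/(2*Y) (m(Y) = (-350 + Y)/((2*Y)) = (-350 + Y)*(1/(2*Y)) = (-350 + Y)/(2*Y))
-450740 + (-189658 + m(u)) = -450740 + (-189658 + (½)*(-350 - 314)/(-314)) = -450740 + (-189658 + (½)*(-1/314)*(-664)) = -450740 + (-189658 + 166/157) = -450740 - 29776140/157 = -100542320/157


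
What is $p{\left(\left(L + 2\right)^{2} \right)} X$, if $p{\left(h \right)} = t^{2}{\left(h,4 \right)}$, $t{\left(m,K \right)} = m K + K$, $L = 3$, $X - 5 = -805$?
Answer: $-8652800$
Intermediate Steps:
$X = -800$ ($X = 5 - 805 = -800$)
$t{\left(m,K \right)} = K + K m$ ($t{\left(m,K \right)} = K m + K = K + K m$)
$p{\left(h \right)} = \left(4 + 4 h\right)^{2}$ ($p{\left(h \right)} = \left(4 \left(1 + h\right)\right)^{2} = \left(4 + 4 h\right)^{2}$)
$p{\left(\left(L + 2\right)^{2} \right)} X = 16 \left(1 + \left(3 + 2\right)^{2}\right)^{2} \left(-800\right) = 16 \left(1 + 5^{2}\right)^{2} \left(-800\right) = 16 \left(1 + 25\right)^{2} \left(-800\right) = 16 \cdot 26^{2} \left(-800\right) = 16 \cdot 676 \left(-800\right) = 10816 \left(-800\right) = -8652800$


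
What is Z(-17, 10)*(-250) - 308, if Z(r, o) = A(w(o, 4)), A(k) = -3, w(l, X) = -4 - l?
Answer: 442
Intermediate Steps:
Z(r, o) = -3
Z(-17, 10)*(-250) - 308 = -3*(-250) - 308 = 750 - 308 = 442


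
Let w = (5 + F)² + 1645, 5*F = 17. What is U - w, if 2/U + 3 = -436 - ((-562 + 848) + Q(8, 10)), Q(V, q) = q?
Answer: -6304693/3675 ≈ -1715.6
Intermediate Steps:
F = 17/5 (F = (⅕)*17 = 17/5 ≈ 3.4000)
w = 42889/25 (w = (5 + 17/5)² + 1645 = (42/5)² + 1645 = 1764/25 + 1645 = 42889/25 ≈ 1715.6)
U = -2/735 (U = 2/(-3 + (-436 - ((-562 + 848) + 10))) = 2/(-3 + (-436 - (286 + 10))) = 2/(-3 + (-436 - 1*296)) = 2/(-3 + (-436 - 296)) = 2/(-3 - 732) = 2/(-735) = 2*(-1/735) = -2/735 ≈ -0.0027211)
U - w = -2/735 - 1*42889/25 = -2/735 - 42889/25 = -6304693/3675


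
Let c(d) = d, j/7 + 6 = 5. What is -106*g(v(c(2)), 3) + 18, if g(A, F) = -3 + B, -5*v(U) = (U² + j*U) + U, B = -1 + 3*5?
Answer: -1148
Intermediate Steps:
j = -7 (j = -42 + 7*5 = -42 + 35 = -7)
B = 14 (B = -1 + 15 = 14)
v(U) = -U²/5 + 6*U/5 (v(U) = -((U² - 7*U) + U)/5 = -(U² - 6*U)/5 = -U²/5 + 6*U/5)
g(A, F) = 11 (g(A, F) = -3 + 14 = 11)
-106*g(v(c(2)), 3) + 18 = -106*11 + 18 = -1166 + 18 = -1148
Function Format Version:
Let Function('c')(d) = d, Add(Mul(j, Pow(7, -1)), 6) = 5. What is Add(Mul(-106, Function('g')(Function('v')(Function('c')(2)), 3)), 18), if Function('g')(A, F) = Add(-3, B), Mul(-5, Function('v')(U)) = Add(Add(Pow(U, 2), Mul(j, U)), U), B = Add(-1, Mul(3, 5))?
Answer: -1148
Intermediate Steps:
j = -7 (j = Add(-42, Mul(7, 5)) = Add(-42, 35) = -7)
B = 14 (B = Add(-1, 15) = 14)
Function('v')(U) = Add(Mul(Rational(-1, 5), Pow(U, 2)), Mul(Rational(6, 5), U)) (Function('v')(U) = Mul(Rational(-1, 5), Add(Add(Pow(U, 2), Mul(-7, U)), U)) = Mul(Rational(-1, 5), Add(Pow(U, 2), Mul(-6, U))) = Add(Mul(Rational(-1, 5), Pow(U, 2)), Mul(Rational(6, 5), U)))
Function('g')(A, F) = 11 (Function('g')(A, F) = Add(-3, 14) = 11)
Add(Mul(-106, Function('g')(Function('v')(Function('c')(2)), 3)), 18) = Add(Mul(-106, 11), 18) = Add(-1166, 18) = -1148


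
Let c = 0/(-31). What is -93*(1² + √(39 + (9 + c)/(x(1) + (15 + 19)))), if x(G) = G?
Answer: -93 - 93*√48090/35 ≈ -675.70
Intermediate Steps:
c = 0 (c = 0*(-1/31) = 0)
-93*(1² + √(39 + (9 + c)/(x(1) + (15 + 19)))) = -93*(1² + √(39 + (9 + 0)/(1 + (15 + 19)))) = -93*(1 + √(39 + 9/(1 + 34))) = -93*(1 + √(39 + 9/35)) = -93*(1 + √(1374/35)) = -93*(1 + √48090/35) = -93 - 93*√48090/35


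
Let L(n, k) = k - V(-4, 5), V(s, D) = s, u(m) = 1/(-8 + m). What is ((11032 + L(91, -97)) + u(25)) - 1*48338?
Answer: -635782/17 ≈ -37399.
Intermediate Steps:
L(n, k) = 4 + k (L(n, k) = k - 1*(-4) = k + 4 = 4 + k)
((11032 + L(91, -97)) + u(25)) - 1*48338 = ((11032 + (4 - 97)) + 1/(-8 + 25)) - 1*48338 = ((11032 - 93) + 1/17) - 48338 = (10939 + 1/17) - 48338 = 185964/17 - 48338 = -635782/17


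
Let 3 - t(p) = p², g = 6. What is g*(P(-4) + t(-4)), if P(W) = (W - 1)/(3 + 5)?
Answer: -327/4 ≈ -81.750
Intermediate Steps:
P(W) = -⅛ + W/8 (P(W) = (-1 + W)/8 = (-1 + W)*(⅛) = -⅛ + W/8)
t(p) = 3 - p²
g*(P(-4) + t(-4)) = 6*((-⅛ + (⅛)*(-4)) + (3 - 1*(-4)²)) = 6*((-⅛ - ½) + (3 - 1*16)) = 6*(-5/8 + (3 - 16)) = 6*(-5/8 - 13) = 6*(-109/8) = -327/4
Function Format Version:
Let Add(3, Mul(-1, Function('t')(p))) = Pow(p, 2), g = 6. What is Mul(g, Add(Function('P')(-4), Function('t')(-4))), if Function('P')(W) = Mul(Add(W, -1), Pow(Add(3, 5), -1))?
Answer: Rational(-327, 4) ≈ -81.750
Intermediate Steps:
Function('P')(W) = Add(Rational(-1, 8), Mul(Rational(1, 8), W)) (Function('P')(W) = Mul(Add(-1, W), Pow(8, -1)) = Mul(Add(-1, W), Rational(1, 8)) = Add(Rational(-1, 8), Mul(Rational(1, 8), W)))
Function('t')(p) = Add(3, Mul(-1, Pow(p, 2)))
Mul(g, Add(Function('P')(-4), Function('t')(-4))) = Mul(6, Add(Add(Rational(-1, 8), Mul(Rational(1, 8), -4)), Add(3, Mul(-1, Pow(-4, 2))))) = Mul(6, Add(Add(Rational(-1, 8), Rational(-1, 2)), Add(3, Mul(-1, 16)))) = Mul(6, Add(Rational(-5, 8), Add(3, -16))) = Mul(6, Add(Rational(-5, 8), -13)) = Mul(6, Rational(-109, 8)) = Rational(-327, 4)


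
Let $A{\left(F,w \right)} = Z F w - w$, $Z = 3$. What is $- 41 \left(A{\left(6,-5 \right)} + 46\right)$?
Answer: $1599$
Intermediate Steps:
$A{\left(F,w \right)} = - w + 3 F w$ ($A{\left(F,w \right)} = 3 F w - w = - w + 3 F w$)
$- 41 \left(A{\left(6,-5 \right)} + 46\right) = - 41 \left(- 5 \left(-1 + 3 \cdot 6\right) + 46\right) = - 41 \left(- 5 \left(-1 + 18\right) + 46\right) = - 41 \left(\left(-5\right) 17 + 46\right) = - 41 \left(-85 + 46\right) = \left(-41\right) \left(-39\right) = 1599$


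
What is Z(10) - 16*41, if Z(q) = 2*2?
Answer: -652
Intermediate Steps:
Z(q) = 4
Z(10) - 16*41 = 4 - 16*41 = 4 - 656 = -652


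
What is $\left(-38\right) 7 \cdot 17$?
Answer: $-4522$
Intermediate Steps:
$\left(-38\right) 7 \cdot 17 = \left(-266\right) 17 = -4522$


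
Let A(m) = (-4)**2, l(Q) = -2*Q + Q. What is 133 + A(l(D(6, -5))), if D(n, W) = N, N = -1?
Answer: 149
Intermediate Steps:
D(n, W) = -1
l(Q) = -Q
A(m) = 16
133 + A(l(D(6, -5))) = 133 + 16 = 149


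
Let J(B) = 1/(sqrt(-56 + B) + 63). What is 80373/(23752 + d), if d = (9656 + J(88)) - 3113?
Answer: 4793103250647/1806665667298 + 80373*sqrt(2)/903332833649 ≈ 2.6530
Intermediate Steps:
J(B) = 1/(63 + sqrt(-56 + B))
d = 6543 + 1/(63 + 4*sqrt(2)) (d = (9656 + 1/(63 + sqrt(-56 + 88))) - 3113 = (9656 + 1/(63 + sqrt(32))) - 3113 = (9656 + 1/(63 + 4*sqrt(2))) - 3113 = 6543 + 1/(63 + 4*sqrt(2)) ≈ 6543.0)
80373/(23752 + d) = 80373/(23752 + (25759854/3937 - 4*sqrt(2)/3937)) = 80373/(119271478/3937 - 4*sqrt(2)/3937)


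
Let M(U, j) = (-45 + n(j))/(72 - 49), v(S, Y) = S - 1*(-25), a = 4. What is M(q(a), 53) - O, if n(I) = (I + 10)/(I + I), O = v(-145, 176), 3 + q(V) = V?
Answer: 287853/2438 ≈ 118.07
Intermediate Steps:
q(V) = -3 + V
v(S, Y) = 25 + S (v(S, Y) = S + 25 = 25 + S)
O = -120 (O = 25 - 145 = -120)
n(I) = (10 + I)/(2*I) (n(I) = (10 + I)/((2*I)) = (10 + I)*(1/(2*I)) = (10 + I)/(2*I))
M(U, j) = -45/23 + (10 + j)/(46*j) (M(U, j) = (-45 + (10 + j)/(2*j))/(72 - 49) = (-45 + (10 + j)/(2*j))/23 = (-45 + (10 + j)/(2*j))*(1/23) = -45/23 + (10 + j)/(46*j))
M(q(a), 53) - O = (1/46)*(10 - 89*53)/53 - 1*(-120) = (1/46)*(1/53)*(10 - 4717) + 120 = (1/46)*(1/53)*(-4707) + 120 = -4707/2438 + 120 = 287853/2438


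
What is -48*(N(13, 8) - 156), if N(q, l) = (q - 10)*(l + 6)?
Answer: 5472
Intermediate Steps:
N(q, l) = (-10 + q)*(6 + l)
-48*(N(13, 8) - 156) = -48*((-60 - 10*8 + 6*13 + 8*13) - 156) = -48*((-60 - 80 + 78 + 104) - 156) = -48*(42 - 156) = -48*(-114) = 5472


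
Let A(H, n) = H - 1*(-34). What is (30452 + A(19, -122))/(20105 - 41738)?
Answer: -30505/21633 ≈ -1.4101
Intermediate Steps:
A(H, n) = 34 + H (A(H, n) = H + 34 = 34 + H)
(30452 + A(19, -122))/(20105 - 41738) = (30452 + (34 + 19))/(20105 - 41738) = (30452 + 53)/(-21633) = 30505*(-1/21633) = -30505/21633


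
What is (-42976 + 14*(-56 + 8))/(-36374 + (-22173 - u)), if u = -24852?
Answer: 43648/33695 ≈ 1.2954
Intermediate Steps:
(-42976 + 14*(-56 + 8))/(-36374 + (-22173 - u)) = (-42976 + 14*(-56 + 8))/(-36374 + (-22173 - 1*(-24852))) = (-42976 + 14*(-48))/(-36374 + (-22173 + 24852)) = (-42976 - 672)/(-36374 + 2679) = -43648/(-33695) = -43648*(-1/33695) = 43648/33695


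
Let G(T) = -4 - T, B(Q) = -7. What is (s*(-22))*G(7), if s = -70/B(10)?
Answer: 2420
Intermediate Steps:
s = 10 (s = -70/(-7) = -70*(-1/7) = 10)
(s*(-22))*G(7) = (10*(-22))*(-4 - 1*7) = -220*(-4 - 7) = -220*(-11) = 2420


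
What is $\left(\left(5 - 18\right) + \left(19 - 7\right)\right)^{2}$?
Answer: $1$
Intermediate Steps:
$\left(\left(5 - 18\right) + \left(19 - 7\right)\right)^{2} = \left(-13 + \left(19 - 7\right)\right)^{2} = \left(-13 + 12\right)^{2} = \left(-1\right)^{2} = 1$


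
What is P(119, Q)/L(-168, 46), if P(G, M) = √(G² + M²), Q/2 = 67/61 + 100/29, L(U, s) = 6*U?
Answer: -√909666133/254736 ≈ -0.11840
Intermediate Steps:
Q = 16086/1769 (Q = 2*(67/61 + 100/29) = 2*(8043/1769) = 16086/1769 ≈ 9.0933)
P(119, Q)/L(-168, 46) = √(119² + (16086/1769)²)/((6*(-168))) = √(14161 + 258759396/3129361)/(-1008) = √(44573640517/3129361)*(-1/1008) = (7*√909666133/1769)*(-1/1008) = -√909666133/254736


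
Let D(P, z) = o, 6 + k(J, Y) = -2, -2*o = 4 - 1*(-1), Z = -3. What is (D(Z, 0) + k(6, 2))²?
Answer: 441/4 ≈ 110.25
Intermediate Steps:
o = -5/2 (o = -(4 - 1*(-1))/2 = -(4 + 1)/2 = -½*5 = -5/2 ≈ -2.5000)
k(J, Y) = -8 (k(J, Y) = -6 - 2 = -8)
D(P, z) = -5/2
(D(Z, 0) + k(6, 2))² = (-5/2 - 8)² = (-21/2)² = 441/4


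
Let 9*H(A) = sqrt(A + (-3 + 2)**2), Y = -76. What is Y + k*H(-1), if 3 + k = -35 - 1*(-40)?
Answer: -76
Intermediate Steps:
k = 2 (k = -3 + (-35 - 1*(-40)) = -3 + (-35 + 40) = -3 + 5 = 2)
H(A) = sqrt(1 + A)/9 (H(A) = sqrt(A + (-3 + 2)**2)/9 = sqrt(A + (-1)**2)/9 = sqrt(A + 1)/9 = sqrt(1 + A)/9)
Y + k*H(-1) = -76 + 2*(sqrt(1 - 1)/9) = -76 + 2*(sqrt(0)/9) = -76 + 2*((1/9)*0) = -76 + 2*0 = -76 + 0 = -76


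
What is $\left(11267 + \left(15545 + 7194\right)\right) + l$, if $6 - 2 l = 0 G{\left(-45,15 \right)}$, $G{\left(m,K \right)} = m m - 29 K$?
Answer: $34009$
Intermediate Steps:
$G{\left(m,K \right)} = m^{2} - 29 K$
$l = 3$ ($l = 3 - \frac{0 \left(\left(-45\right)^{2} - 435\right)}{2} = 3 - \frac{0 \left(2025 - 435\right)}{2} = 3 - \frac{0 \cdot 1590}{2} = 3 - 0 = 3 + 0 = 3$)
$\left(11267 + \left(15545 + 7194\right)\right) + l = \left(11267 + \left(15545 + 7194\right)\right) + 3 = \left(11267 + 22739\right) + 3 = 34006 + 3 = 34009$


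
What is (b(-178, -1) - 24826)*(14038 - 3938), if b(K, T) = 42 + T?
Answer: -250328500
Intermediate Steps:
(b(-178, -1) - 24826)*(14038 - 3938) = ((42 - 1) - 24826)*(14038 - 3938) = (41 - 24826)*10100 = -24785*10100 = -250328500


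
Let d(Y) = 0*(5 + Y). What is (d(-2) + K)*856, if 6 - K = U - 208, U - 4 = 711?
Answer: -428856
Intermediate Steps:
U = 715 (U = 4 + 711 = 715)
d(Y) = 0
K = -501 (K = 6 - (715 - 208) = 6 - 1*507 = 6 - 507 = -501)
(d(-2) + K)*856 = (0 - 501)*856 = -501*856 = -428856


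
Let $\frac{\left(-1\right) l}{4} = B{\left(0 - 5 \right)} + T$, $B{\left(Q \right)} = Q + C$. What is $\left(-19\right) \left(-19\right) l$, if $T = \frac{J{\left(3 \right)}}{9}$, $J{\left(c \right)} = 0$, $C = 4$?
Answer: $1444$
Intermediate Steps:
$B{\left(Q \right)} = 4 + Q$ ($B{\left(Q \right)} = Q + 4 = 4 + Q$)
$T = 0$ ($T = \frac{0}{9} = 0 \cdot \frac{1}{9} = 0$)
$l = 4$ ($l = - 4 \left(\left(4 + \left(0 - 5\right)\right) + 0\right) = - 4 \left(\left(4 - 5\right) + 0\right) = - 4 \left(-1 + 0\right) = \left(-4\right) \left(-1\right) = 4$)
$\left(-19\right) \left(-19\right) l = \left(-19\right) \left(-19\right) 4 = 361 \cdot 4 = 1444$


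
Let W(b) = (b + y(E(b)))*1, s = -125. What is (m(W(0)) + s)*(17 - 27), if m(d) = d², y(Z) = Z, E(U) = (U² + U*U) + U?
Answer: 1250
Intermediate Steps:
E(U) = U + 2*U² (E(U) = (U² + U²) + U = 2*U² + U = U + 2*U²)
W(b) = b + b*(1 + 2*b) (W(b) = (b + b*(1 + 2*b))*1 = b + b*(1 + 2*b))
(m(W(0)) + s)*(17 - 27) = ((2*0*(1 + 0))² - 125)*(17 - 27) = ((2*0*1)² - 125)*(-10) = (0² - 125)*(-10) = (0 - 125)*(-10) = -125*(-10) = 1250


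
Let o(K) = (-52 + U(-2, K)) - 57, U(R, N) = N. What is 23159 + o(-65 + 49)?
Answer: 23034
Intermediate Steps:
o(K) = -109 + K (o(K) = (-52 + K) - 57 = -109 + K)
23159 + o(-65 + 49) = 23159 + (-109 + (-65 + 49)) = 23159 + (-109 - 16) = 23159 - 125 = 23034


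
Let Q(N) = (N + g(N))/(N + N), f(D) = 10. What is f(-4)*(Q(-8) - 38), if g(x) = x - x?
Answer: -375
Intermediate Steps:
g(x) = 0
Q(N) = 1/2 (Q(N) = (N + 0)/(N + N) = N/((2*N)) = N*(1/(2*N)) = 1/2)
f(-4)*(Q(-8) - 38) = 10*(1/2 - 38) = 10*(-75/2) = -375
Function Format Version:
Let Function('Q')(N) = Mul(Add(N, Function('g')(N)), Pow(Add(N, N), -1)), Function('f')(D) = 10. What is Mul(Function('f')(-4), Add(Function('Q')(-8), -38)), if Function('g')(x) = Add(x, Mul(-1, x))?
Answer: -375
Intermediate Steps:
Function('g')(x) = 0
Function('Q')(N) = Rational(1, 2) (Function('Q')(N) = Mul(Add(N, 0), Pow(Add(N, N), -1)) = Mul(N, Pow(Mul(2, N), -1)) = Mul(N, Mul(Rational(1, 2), Pow(N, -1))) = Rational(1, 2))
Mul(Function('f')(-4), Add(Function('Q')(-8), -38)) = Mul(10, Add(Rational(1, 2), -38)) = Mul(10, Rational(-75, 2)) = -375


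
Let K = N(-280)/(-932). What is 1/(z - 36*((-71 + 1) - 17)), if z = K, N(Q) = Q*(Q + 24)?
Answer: 233/711836 ≈ 0.00032732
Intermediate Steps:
N(Q) = Q*(24 + Q)
K = -17920/233 (K = -280*(24 - 280)/(-932) = -280*(-256)*(-1/932) = 71680*(-1/932) = -17920/233 ≈ -76.910)
z = -17920/233 ≈ -76.910
1/(z - 36*((-71 + 1) - 17)) = 1/(-17920/233 - 36*((-71 + 1) - 17)) = 1/(-17920/233 - 36*(-70 - 17)) = 1/(-17920/233 - 36*(-87)) = 1/(-17920/233 + 3132) = 1/(711836/233) = 233/711836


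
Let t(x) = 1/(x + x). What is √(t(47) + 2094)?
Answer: √18502678/94 ≈ 45.760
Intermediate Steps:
t(x) = 1/(2*x)
√(t(47) + 2094) = √((½)/47 + 2094) = √((½)*(1/47) + 2094) = √(1/94 + 2094) = √(196837/94) = √18502678/94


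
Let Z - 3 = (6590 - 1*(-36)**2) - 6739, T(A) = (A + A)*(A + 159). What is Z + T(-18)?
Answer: -6518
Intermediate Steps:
T(A) = 2*A*(159 + A) (T(A) = (2*A)*(159 + A) = 2*A*(159 + A))
Z = -1442 (Z = 3 + ((6590 - 1*(-36)**2) - 6739) = 3 + ((6590 - 1*1296) - 6739) = 3 + ((6590 - 1296) - 6739) = 3 + (5294 - 6739) = 3 - 1445 = -1442)
Z + T(-18) = -1442 + 2*(-18)*(159 - 18) = -1442 + 2*(-18)*141 = -1442 - 5076 = -6518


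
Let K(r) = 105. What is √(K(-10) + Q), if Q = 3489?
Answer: √3594 ≈ 59.950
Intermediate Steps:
√(K(-10) + Q) = √(105 + 3489) = √3594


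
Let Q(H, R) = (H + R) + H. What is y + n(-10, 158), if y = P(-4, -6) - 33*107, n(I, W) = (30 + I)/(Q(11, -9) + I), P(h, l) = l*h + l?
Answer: -10519/3 ≈ -3506.3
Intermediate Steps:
Q(H, R) = R + 2*H
P(h, l) = l + h*l (P(h, l) = h*l + l = l + h*l)
n(I, W) = (30 + I)/(13 + I) (n(I, W) = (30 + I)/((-9 + 2*11) + I) = (30 + I)/((-9 + 22) + I) = (30 + I)/(13 + I))
y = -3513 (y = -6*(1 - 4) - 33*107 = -6*(-3) - 3531 = 18 - 3531 = -3513)
y + n(-10, 158) = -3513 + (30 - 10)/(13 - 10) = -3513 + 20/3 = -10519/3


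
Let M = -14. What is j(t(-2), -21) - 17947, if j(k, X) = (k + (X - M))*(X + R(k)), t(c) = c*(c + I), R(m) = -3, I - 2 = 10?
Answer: -17299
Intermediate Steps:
I = 12 (I = 2 + 10 = 12)
t(c) = c*(12 + c) (t(c) = c*(c + 12) = c*(12 + c))
j(k, X) = (-3 + X)*(14 + X + k) (j(k, X) = (k + (X - 1*(-14)))*(X - 3) = (k + (X + 14))*(-3 + X) = (k + (14 + X))*(-3 + X) = (14 + X + k)*(-3 + X) = (-3 + X)*(14 + X + k))
j(t(-2), -21) - 17947 = (-42 + (-21)**2 - (-6)*(12 - 2) + 11*(-21) - (-42)*(12 - 2)) - 17947 = (-42 + 441 - (-6)*10 - 231 - (-42)*10) - 17947 = (-42 + 441 - 3*(-20) - 231 - 21*(-20)) - 17947 = (-42 + 441 + 60 - 231 + 420) - 17947 = 648 - 17947 = -17299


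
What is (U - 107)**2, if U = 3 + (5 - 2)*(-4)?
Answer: 13456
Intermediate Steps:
U = -9 (U = 3 + 3*(-4) = 3 - 12 = -9)
(U - 107)**2 = (-9 - 107)**2 = (-116)**2 = 13456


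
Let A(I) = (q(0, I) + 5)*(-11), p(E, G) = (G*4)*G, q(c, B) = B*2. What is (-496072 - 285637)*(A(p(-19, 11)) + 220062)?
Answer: -163657814531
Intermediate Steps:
q(c, B) = 2*B
p(E, G) = 4*G**2 (p(E, G) = (4*G)*G = 4*G**2)
A(I) = -55 - 22*I (A(I) = (2*I + 5)*(-11) = (5 + 2*I)*(-11) = -55 - 22*I)
(-496072 - 285637)*(A(p(-19, 11)) + 220062) = (-496072 - 285637)*((-55 - 88*11**2) + 220062) = -781709*((-55 - 88*121) + 220062) = -781709*((-55 - 22*484) + 220062) = -781709*((-55 - 10648) + 220062) = -781709*(-10703 + 220062) = -781709*209359 = -163657814531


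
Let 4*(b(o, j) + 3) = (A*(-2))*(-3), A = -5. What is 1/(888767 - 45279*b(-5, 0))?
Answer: 2/2728393 ≈ 7.3303e-7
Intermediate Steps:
b(o, j) = -21/2 (b(o, j) = -3 + (-5*(-2)*(-3))/4 = -3 + (10*(-3))/4 = -3 + (¼)*(-30) = -3 - 15/2 = -21/2)
1/(888767 - 45279*b(-5, 0)) = 1/(888767 - 45279*(-21/2)) = 1/(888767 + 950859/2) = 1/(2728393/2) = 2/2728393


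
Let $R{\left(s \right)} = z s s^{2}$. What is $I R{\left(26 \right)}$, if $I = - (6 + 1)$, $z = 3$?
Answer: $-369096$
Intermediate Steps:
$I = -7$ ($I = \left(-1\right) 7 = -7$)
$R{\left(s \right)} = 3 s^{3}$ ($R{\left(s \right)} = 3 s s^{2} = 3 s^{3}$)
$I R{\left(26 \right)} = - 7 \cdot 3 \cdot 26^{3} = - 7 \cdot 3 \cdot 17576 = \left(-7\right) 52728 = -369096$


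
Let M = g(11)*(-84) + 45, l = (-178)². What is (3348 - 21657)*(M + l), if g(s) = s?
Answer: -564008745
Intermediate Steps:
l = 31684
M = -879 (M = 11*(-84) + 45 = -924 + 45 = -879)
(3348 - 21657)*(M + l) = (3348 - 21657)*(-879 + 31684) = -18309*30805 = -564008745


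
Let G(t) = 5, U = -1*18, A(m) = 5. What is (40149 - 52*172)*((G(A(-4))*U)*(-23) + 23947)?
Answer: 811860485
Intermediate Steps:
U = -18
(40149 - 52*172)*((G(A(-4))*U)*(-23) + 23947) = (40149 - 52*172)*((5*(-18))*(-23) + 23947) = (40149 - 8944)*(-90*(-23) + 23947) = 31205*(2070 + 23947) = 31205*26017 = 811860485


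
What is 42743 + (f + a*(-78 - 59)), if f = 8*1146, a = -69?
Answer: 61364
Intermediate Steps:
f = 9168
42743 + (f + a*(-78 - 59)) = 42743 + (9168 - 69*(-78 - 59)) = 42743 + (9168 - 69*(-137)) = 42743 + (9168 + 9453) = 42743 + 18621 = 61364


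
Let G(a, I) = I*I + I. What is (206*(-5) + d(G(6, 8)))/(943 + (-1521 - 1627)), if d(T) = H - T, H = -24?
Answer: 1126/2205 ≈ 0.51066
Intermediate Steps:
G(a, I) = I + I² (G(a, I) = I² + I = I + I²)
d(T) = -24 - T
(206*(-5) + d(G(6, 8)))/(943 + (-1521 - 1627)) = (206*(-5) + (-24 - 8*(1 + 8)))/(943 + (-1521 - 1627)) = (-1030 + (-24 - 8*9))/(943 - 3148) = (-1030 + (-24 - 1*72))/(-2205) = (-1030 + (-24 - 72))*(-1/2205) = (-1030 - 96)*(-1/2205) = -1126*(-1/2205) = 1126/2205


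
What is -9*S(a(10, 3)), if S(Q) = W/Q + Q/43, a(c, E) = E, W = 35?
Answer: -4542/43 ≈ -105.63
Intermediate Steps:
S(Q) = 35/Q + Q/43
-9*S(a(10, 3)) = -9*(35/3 + (1/43)*3) = -9*(35*(⅓) + 3/43) = -9*(35/3 + 3/43) = -9*1514/129 = -4542/43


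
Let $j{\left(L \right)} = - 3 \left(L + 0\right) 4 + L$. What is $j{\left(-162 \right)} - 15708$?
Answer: $-13926$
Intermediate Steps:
$j{\left(L \right)} = - 11 L$ ($j{\left(L \right)} = - 3 L 4 + L = - 12 L + L = - 11 L$)
$j{\left(-162 \right)} - 15708 = \left(-11\right) \left(-162\right) - 15708 = 1782 - 15708 = -13926$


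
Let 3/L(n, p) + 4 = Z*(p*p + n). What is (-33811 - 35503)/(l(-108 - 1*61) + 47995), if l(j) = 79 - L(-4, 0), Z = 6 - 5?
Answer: -554512/384595 ≈ -1.4418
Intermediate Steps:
Z = 1
L(n, p) = 3/(-4 + n + p²) (L(n, p) = 3/(-4 + 1*(p*p + n)) = 3/(-4 + 1*(p² + n)) = 3/(-4 + 1*(n + p²)) = 3/(-4 + (n + p²)) = 3/(-4 + n + p²))
l(j) = 635/8 (l(j) = 79 - 3/(-4 - 4 + 0²) = 79 - 3/(-4 - 4 + 0) = 79 - 3/(-8) = 79 - 3*(-1)/8 = 79 - 1*(-3/8) = 79 + 3/8 = 635/8)
(-33811 - 35503)/(l(-108 - 1*61) + 47995) = (-33811 - 35503)/(635/8 + 47995) = -69314/384595/8 = -69314*8/384595 = -554512/384595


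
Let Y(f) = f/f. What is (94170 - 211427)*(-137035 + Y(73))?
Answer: 16068195738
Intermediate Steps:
Y(f) = 1
(94170 - 211427)*(-137035 + Y(73)) = (94170 - 211427)*(-137035 + 1) = -117257*(-137034) = 16068195738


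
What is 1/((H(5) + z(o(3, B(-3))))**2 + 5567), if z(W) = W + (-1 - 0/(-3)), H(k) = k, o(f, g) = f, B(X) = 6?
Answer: 1/5616 ≈ 0.00017806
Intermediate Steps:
z(W) = -1 + W (z(W) = W + (-1 - 0*(-1)/3) = W + (-1 - 1*0) = W + (-1 + 0) = W - 1 = -1 + W)
1/((H(5) + z(o(3, B(-3))))**2 + 5567) = 1/((5 + (-1 + 3))**2 + 5567) = 1/((5 + 2)**2 + 5567) = 1/(7**2 + 5567) = 1/(49 + 5567) = 1/5616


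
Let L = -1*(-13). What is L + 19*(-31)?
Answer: -576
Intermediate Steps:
L = 13
L + 19*(-31) = 13 + 19*(-31) = 13 - 589 = -576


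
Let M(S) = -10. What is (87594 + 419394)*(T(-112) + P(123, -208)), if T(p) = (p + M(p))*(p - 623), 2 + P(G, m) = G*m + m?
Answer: 32384365488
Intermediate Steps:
P(G, m) = -2 + m + G*m (P(G, m) = -2 + (G*m + m) = -2 + (m + G*m) = -2 + m + G*m)
T(p) = (-623 + p)*(-10 + p) (T(p) = (p - 10)*(p - 623) = (-10 + p)*(-623 + p) = (-623 + p)*(-10 + p))
(87594 + 419394)*(T(-112) + P(123, -208)) = (87594 + 419394)*((6230 + (-112)² - 633*(-112)) + (-2 - 208 + 123*(-208))) = 506988*((6230 + 12544 + 70896) + (-2 - 208 - 25584)) = 506988*(89670 - 25794) = 506988*63876 = 32384365488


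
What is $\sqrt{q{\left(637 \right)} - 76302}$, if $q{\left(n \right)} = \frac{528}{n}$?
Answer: $\frac{i \sqrt{631849998}}{91} \approx 276.23 i$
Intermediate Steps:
$\sqrt{q{\left(637 \right)} - 76302} = \sqrt{\frac{528}{637} - 76302} = \sqrt{- \frac{48603846}{637}} = \frac{i \sqrt{631849998}}{91}$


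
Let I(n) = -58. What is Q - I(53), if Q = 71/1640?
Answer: 95191/1640 ≈ 58.043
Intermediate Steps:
Q = 71/1640 (Q = 71*(1/1640) = 71/1640 ≈ 0.043293)
Q - I(53) = 71/1640 - 1*(-58) = 71/1640 + 58 = 95191/1640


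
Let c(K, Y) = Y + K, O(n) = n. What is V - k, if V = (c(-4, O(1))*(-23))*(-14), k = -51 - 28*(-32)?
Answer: -1811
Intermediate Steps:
c(K, Y) = K + Y
k = 845 (k = -51 + 896 = 845)
V = -966 (V = ((-4 + 1)*(-23))*(-14) = -3*(-23)*(-14) = 69*(-14) = -966)
V - k = -966 - 1*845 = -966 - 845 = -1811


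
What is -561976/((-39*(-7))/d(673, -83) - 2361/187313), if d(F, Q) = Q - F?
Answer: 3789554777568/2520065 ≈ 1.5038e+6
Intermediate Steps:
-561976/((-39*(-7))/d(673, -83) - 2361/187313) = -561976/((-39*(-7))/(-83 - 1*673) - 2361/187313) = -561976/(273/(-83 - 673) - 2361*1/187313) = -561976/(273/(-756) - 2361/187313) = -561976/(273*(-1/756) - 2361/187313) = -561976/(-13/36 - 2361/187313) = -561976/(-2520065/6743268) = -561976*(-6743268/2520065) = 3789554777568/2520065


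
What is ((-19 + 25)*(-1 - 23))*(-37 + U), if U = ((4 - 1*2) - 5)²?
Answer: 4032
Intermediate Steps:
U = 9 (U = ((4 - 2) - 5)² = (2 - 5)² = (-3)² = 9)
((-19 + 25)*(-1 - 23))*(-37 + U) = ((-19 + 25)*(-1 - 23))*(-37 + 9) = (6*(-24))*(-28) = -144*(-28) = 4032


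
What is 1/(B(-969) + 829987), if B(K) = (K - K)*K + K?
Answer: 1/829018 ≈ 1.2062e-6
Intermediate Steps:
B(K) = K (B(K) = 0*K + K = 0 + K = K)
1/(B(-969) + 829987) = 1/(-969 + 829987) = 1/829018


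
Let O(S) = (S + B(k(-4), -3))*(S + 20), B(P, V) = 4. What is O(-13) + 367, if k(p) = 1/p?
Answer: 304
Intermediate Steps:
O(S) = (4 + S)*(20 + S) (O(S) = (S + 4)*(S + 20) = (4 + S)*(20 + S))
O(-13) + 367 = (80 + (-13)² + 24*(-13)) + 367 = (80 + 169 - 312) + 367 = -63 + 367 = 304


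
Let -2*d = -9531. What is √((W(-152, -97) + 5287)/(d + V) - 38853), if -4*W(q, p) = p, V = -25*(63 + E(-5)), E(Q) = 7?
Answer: I*√5652538357742/12062 ≈ 197.11*I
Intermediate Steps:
d = 9531/2 (d = -½*(-9531) = 9531/2 ≈ 4765.5)
V = -1750 (V = -25*(63 + 7) = -25*70 = -1750)
W(q, p) = -p/4
√((W(-152, -97) + 5287)/(d + V) - 38853) = √((-¼*(-97) + 5287)/(9531/2 - 1750) - 38853) = √((97/4 + 5287)/(6031/2) - 38853) = √((21245/4)*(2/6031) - 38853) = √(21245/12062 - 38853) = √(-468623641/12062) = I*√5652538357742/12062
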